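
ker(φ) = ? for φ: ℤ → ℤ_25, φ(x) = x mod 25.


Kernel = preimage of identity
ker(φ) = {x ∈ ℤ : x ≡ 0 (mod 25)} = 25ℤ = {0, ±25, ±50, ...}

ker(φ) = 25ℤ


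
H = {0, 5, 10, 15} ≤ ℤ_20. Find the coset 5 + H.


5 + H = {5 + h (mod 20) : h ∈ H}
5+0=5, 5+5=10, 5+10=15, 5+15=0
5 + H = {0, 5, 10, 15} = 0 + H

5 + H = {0, 5, 10, 15}


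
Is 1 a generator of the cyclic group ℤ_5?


g generates ℤ_n iff gcd(g, n) = 1
gcd(1, 5) = 1
Since gcd = 1, 1 is a generator.

Yes, 1 generates ℤ_5


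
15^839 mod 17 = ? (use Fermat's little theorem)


Fermat's little theorem: if p is prime and gcd(a,p)=1, then a^(p-1) ≡ 1 (mod p)
p = 17 is prime, gcd(15,17) = 1
Reduce exponent: 839 mod 16 = 7
So 15^839 ≡ 15^7 (mod 17)
15^7 mod 17 = 8

15^839 ≡ 8 (mod 17)


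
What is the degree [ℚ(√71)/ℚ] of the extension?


√71 has minimal polynomial x² - 71 (irreducible over ℚ since 71 is squarefree)

[ℚ(√71)/ℚ] = 2


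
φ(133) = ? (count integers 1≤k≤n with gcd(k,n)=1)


Factor n: 133 = 7 × 19
φ(n) = n · ∏(1 - 1/p) over distinct primes p | n
φ(133) = 133 · (1 - 1/7) · (1 - 1/19) = 108

φ(133) = 108


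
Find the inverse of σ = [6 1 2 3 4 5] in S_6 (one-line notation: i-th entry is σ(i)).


To find σ⁻¹, swap domain and range:
σ(1) = 6 → σ⁻¹(6) = 1
σ(2) = 1 → σ⁻¹(1) = 2
σ(3) = 2 → σ⁻¹(2) = 3
σ(4) = 3 → σ⁻¹(3) = 4
σ(5) = 4 → σ⁻¹(4) = 5
σ(6) = 5 → σ⁻¹(5) = 6

σ⁻¹ = [2 3 4 5 6 1]


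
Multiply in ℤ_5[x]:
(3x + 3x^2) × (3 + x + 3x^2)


Expand and collect like terms; reduce coefficients mod 5:
x^0: 0·3 = 0 ≡ 0 (mod 5)
x^1: 0·1 + 3·3 = 9 ≡ 4 (mod 5)
x^2: 0·3 + 3·1 + 3·3 = 12 ≡ 2 (mod 5)
x^3: 3·3 + 3·1 = 12 ≡ 2 (mod 5)
x^4: 3·3 = 9 ≡ 4 (mod 5)
Result: 4x + 2x^2 + 2x^3 + 4x^4

f · g = 4x + 2x^2 + 2x^3 + 4x^4


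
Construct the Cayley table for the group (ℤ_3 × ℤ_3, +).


Elements: {(0,0), (0,1), (0,2), (1,0), (1,1), (1,2), (2,0), (2,1), (2,2)}
Operation: componentwise addition mod (3, 3)
Entry (a, b) = ((a₁+b₁) mod 3, (a₂+b₂) mod 3)

Cayley table:
      | (0,0) | (0,1) | (0,2) | (1,0) | (1,1) | (1,2) | (2,0) | (2,1) | (2,2)
(0,0) | (0,0) | (0,1) | (0,2) | (1,0) | (1,1) | (1,2) | (2,0) | (2,1) | (2,2)
(0,1) | (0,1) | (0,2) | (0,0) | (1,1) | (1,2) | (1,0) | (2,1) | (2,2) | (2,0)
(0,2) | (0,2) | (0,0) | (0,1) | (1,2) | (1,0) | (1,1) | (2,2) | (2,0) | (2,1)
(1,0) | (1,0) | (1,1) | (1,2) | (2,0) | (2,1) | (2,2) | (0,0) | (0,1) | (0,2)
(1,1) | (1,1) | (1,2) | (1,0) | (2,1) | (2,2) | (2,0) | (0,1) | (0,2) | (0,0)
(1,2) | (1,2) | (1,0) | (1,1) | (2,2) | (2,0) | (2,1) | (0,2) | (0,0) | (0,1)
(2,0) | (2,0) | (2,1) | (2,2) | (0,0) | (0,1) | (0,2) | (1,0) | (1,1) | (1,2)
(2,1) | (2,1) | (2,2) | (2,0) | (0,1) | (0,2) | (0,0) | (1,1) | (1,2) | (1,0)
(2,2) | (2,2) | (2,0) | (2,1) | (0,2) | (0,0) | (0,1) | (1,2) | (1,0) | (1,1)


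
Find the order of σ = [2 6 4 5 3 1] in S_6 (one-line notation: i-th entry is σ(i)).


Cycle decomposition: (1 2 6) (3 4 5)
Cycle lengths: 3, 3
Order = lcm(3, 3) = 3

ord(σ) = 3


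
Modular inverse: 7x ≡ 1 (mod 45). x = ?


Use the extended Euclidean algorithm to write 1 = 7·s + 45·t; then s mod 45 is the inverse.
Euclidean algorithm:
  7 = 0·45 + 7
  45 = 6·7 + 3
  7 = 2·3 + 1
  3 = 3·1 + 0
gcd(7,45) = 1
Back-substitution gives: 7·(13) + 45·(-2) = 1
So 7⁻¹ ≡ 13 ≡ 13 (mod 45)
Check: 7 × 13 = 91 ≡ 1 (mod 45) ✓

7⁻¹ ≡ 13 (mod 45)


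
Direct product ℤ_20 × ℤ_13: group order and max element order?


|ℤ_20 × ℤ_13| = 20 × 13 = 260
Max element order = lcm(20,13) = 260
Cyclic? Yes (gcd=1)

|ℤ_20×ℤ_13| = 260, max element order = 260


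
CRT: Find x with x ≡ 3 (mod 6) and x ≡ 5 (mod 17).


m₁ = 6, m₂ = 17, gcd = 1, so CRT applies. M = m₁·m₂ = 102
Let M₁ = M/m₁ = 17, M₂ = M/m₂ = 6
Find y₁ ≡ M₁⁻¹ (mod m₁): 17⁻¹ ≡ 5 (mod 6)
Find y₂ ≡ M₂⁻¹ (mod m₂): 6⁻¹ ≡ 3 (mod 17)
x = a₁·M₁·y₁ + a₂·M₂·y₂ = 3·17·5 + 5·6·3 = 345
Reduce mod 102: x ≡ 39
Check: 39 mod 6 = 3 ✓, 39 mod 17 = 5 ✓

x ≡ 39 (mod 102)


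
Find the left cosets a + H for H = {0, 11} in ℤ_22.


H = {0, 11}, |H| = 2
Number of cosets = |G|/|H| = 22/2 = 11
0 + H = {0, 11}
1 + H = {1, 12}
2 + H = {2, 13}
3 + H = {3, 14}
4 + H = {4, 15}
5 + H = {5, 16}
6 + H = {6, 17}
7 + H = {7, 18}
8 + H = {8, 19}
9 + H = {9, 20}
10 + H = {10, 21}

Cosets: 0+H={0,11}; 1+H={1,12}; 2+H={2,13}; 3+H={3,14}; 4+H={4,15}; 5+H={5,16}; 6+H={6,17}; 7+H={7,18}; 8+H={8,19}; 9+H={9,20}; 10+H={10,21}


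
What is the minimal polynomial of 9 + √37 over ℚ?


Let α = 9 + √37. Then α - 9 = √37, so (α - 9)² = 37, giving α² - 18α + 44 = 0. Degree 2 and α ∉ ℚ, so this is the minimal polynomial.

Minimal polynomial: x² - 18x + 44


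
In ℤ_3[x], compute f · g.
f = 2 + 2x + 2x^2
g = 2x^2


Expand and collect like terms; reduce coefficients mod 3:
x^0: 2·0 = 0 ≡ 0 (mod 3)
x^1: 2·0 + 2·0 = 0 ≡ 0 (mod 3)
x^2: 2·2 + 2·0 + 2·0 = 4 ≡ 1 (mod 3)
x^3: 2·2 + 2·0 = 4 ≡ 1 (mod 3)
x^4: 2·2 = 4 ≡ 1 (mod 3)
Result: x^2 + x^3 + x^4

f · g = x^2 + x^3 + x^4


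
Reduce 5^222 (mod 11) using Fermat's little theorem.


Fermat's little theorem: if p is prime and gcd(a,p)=1, then a^(p-1) ≡ 1 (mod p)
p = 11 is prime, gcd(5,11) = 1
Reduce exponent: 222 mod 10 = 2
So 5^222 ≡ 5^2 (mod 11)
5^2 mod 11 = 3

5^222 ≡ 3 (mod 11)


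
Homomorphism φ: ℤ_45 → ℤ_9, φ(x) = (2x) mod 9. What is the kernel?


Kernel = preimage of identity
ker(φ) = {x ∈ ℤ_45 : 2x ≡ 0 (mod 9)}. Since 9 | 45, φ is well-defined. The kernel is the cyclic subgroup ⟨9⟩ of ℤ_45 (order 5), i.e. {0, 9, 18, 27, 36}

ker(φ) = {0, 9, 18, 27, 36}


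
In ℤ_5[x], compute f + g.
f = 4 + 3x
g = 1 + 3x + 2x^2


Add coefficients mod 5:
x^0: 4 + 1 = 0 (mod 5)
x^1: 3 + 3 = 1 (mod 5)
x^2: 0 + 2 = 2 (mod 5)
Result: x + 2x^2

f + g = x + 2x^2


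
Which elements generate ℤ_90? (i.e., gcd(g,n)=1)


g generates ℤ_n iff gcd(g,n) = 1
Prime factors of 90: 2, 3, 5
Generators are g ∈ {1,...,89} not divisible by any of these primes.
Generators: {1, 7, 11, 13, 17, 19, 23, 29, 31, 37, 41, 43, 47, 49, 53, 59, 61, 67, 71, 73, 77, 79, 83, 89}
Number of generators = φ(90) = 24

Generators of ℤ_90 = {1, 7, 11, 13, 17, 19, 23, 29, 31, 37, 41, 43, 47, 49, 53, 59, 61, 67, 71, 73, 77, 79, 83, 89}


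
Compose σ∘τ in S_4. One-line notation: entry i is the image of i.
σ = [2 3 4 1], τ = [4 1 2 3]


σ∘τ: apply τ first, then σ
1 →τ 4 →σ 1
2 →τ 1 →σ 2
3 →τ 2 →σ 3
4 →τ 3 →σ 4

σ∘τ = [1 2 3 4]


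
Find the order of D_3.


|D_n| = 2n (n rotations and n reflections)
|D_3| = 2×3 = 6

|D_3| = 6


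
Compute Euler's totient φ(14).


φ(n) = count of k ∈ {1,...,n} with gcd(k,n)=1
Coprimes to 14: {1, 3, 5, 9, 11, 13}
Count: 6

φ(14) = 6


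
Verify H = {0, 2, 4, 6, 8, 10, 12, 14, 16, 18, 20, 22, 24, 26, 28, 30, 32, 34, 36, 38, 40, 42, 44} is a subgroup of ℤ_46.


Subgroup test for H = {0, 2, 4, 6, 8, 10, 12, 14, 16, 18, 20, 22, 24, 26, 28, 30, 32, 34, 36, 38, 40, 42, 44} in (ℤ_46, +):
(1) 0 ∈ H? Yes
(2) Closure: for all a,b ∈ H, (a+b) mod 46 ∈ H? Yes
(3) Inverses: for all a ∈ H, -a mod 46 ∈ H? Yes

Yes, H is a subgroup of ℤ_46


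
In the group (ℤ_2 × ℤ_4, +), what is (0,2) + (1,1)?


Operation: componentwise addition mod (2, 4)
(0,2) + (1,1) = ((a₁+b₁) mod 2, (a₂+b₂) mod 4) with a = (0,2), b = (1,1)

(0,2) + (1,1) = (1,3)


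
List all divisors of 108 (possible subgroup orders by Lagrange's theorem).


Lagrange's theorem: |H| divides |G|
|G| = 108
Divisors of 108: 1, 2, 3, 4, 6, 9, 12, 18, 27, 36, 54, 108

Possible subgroup orders: {1, 2, 3, 4, 6, 9, 12, 18, 27, 36, 54, 108}


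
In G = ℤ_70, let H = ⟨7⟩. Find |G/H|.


|⟨7⟩| = n / gcd(7, 70) = 70 / 7 = 10
H is normal (ℤ_70 is abelian).
|G/H| = |G| / |H| = 70 / 10 = 7

|G/H| = 7


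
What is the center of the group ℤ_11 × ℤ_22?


Z(G) = {g ∈ G | gx = xg for all x ∈ G}
Direct product of abelian groups is abelian, so Z(G) = G

Z(ℤ_11 × ℤ_22) = ℤ_11 × ℤ_22


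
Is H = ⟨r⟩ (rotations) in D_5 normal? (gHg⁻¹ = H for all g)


H = ⟨r⟩ (rotations) in D_5
The rotation subgroup ⟨r⟩ has index 2 in D_5, so it is normal

Yes, normal subgroup


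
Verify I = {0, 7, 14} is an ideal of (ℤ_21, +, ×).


Check ideal conditions for I = {0, 7, 14} in ℤ_21:
(1) I is an additive subgroup? Yes
(2) For r ∈ ℤ_21 and a ∈ I: r·a ∈ I? Yes

Yes, I is an ideal of ℤ_21


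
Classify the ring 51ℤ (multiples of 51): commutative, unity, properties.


51ℤ is a commutative ring under +,× but has no multiplicative identity (1 ∉ 51ℤ); it has no zero divisors, but without unity it is not an integral domain
Commutative: Yes
Integral domain: No
Has unity: No

51ℤ (multiples of 51): Commutative=Yes, Unity=No


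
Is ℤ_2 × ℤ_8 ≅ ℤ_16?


Comparing ℤ_2 × ℤ_8 and ℤ_16:
gcd(2,8) = 2 ≠ 1. Max element order in ℤ_2×ℤ_8 is lcm(2,8) = 8 < 16, so it has no element of order 16

No, ℤ_2 × ℤ_8 ≇ ℤ_16


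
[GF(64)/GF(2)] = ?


GF(64) = GF(2^6), so the extension degree is 6

[GF(64)/GF(2)] = 6


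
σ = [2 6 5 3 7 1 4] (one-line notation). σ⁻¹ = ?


To find σ⁻¹, swap domain and range:
σ(1) = 2 → σ⁻¹(2) = 1
σ(2) = 6 → σ⁻¹(6) = 2
σ(3) = 5 → σ⁻¹(5) = 3
σ(4) = 3 → σ⁻¹(3) = 4
σ(5) = 7 → σ⁻¹(7) = 5
σ(6) = 1 → σ⁻¹(1) = 6
σ(7) = 4 → σ⁻¹(4) = 7

σ⁻¹ = [6 1 4 7 3 2 5]


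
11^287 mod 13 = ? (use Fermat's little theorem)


Fermat's little theorem: if p is prime and gcd(a,p)=1, then a^(p-1) ≡ 1 (mod p)
p = 13 is prime, gcd(11,13) = 1
Reduce exponent: 287 mod 12 = 11
So 11^287 ≡ 11^11 (mod 13)
11^11 mod 13 = 6

11^287 ≡ 6 (mod 13)


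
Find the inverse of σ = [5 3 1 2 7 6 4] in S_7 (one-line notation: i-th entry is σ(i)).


To find σ⁻¹, swap domain and range:
σ(1) = 5 → σ⁻¹(5) = 1
σ(2) = 3 → σ⁻¹(3) = 2
σ(3) = 1 → σ⁻¹(1) = 3
σ(4) = 2 → σ⁻¹(2) = 4
σ(5) = 7 → σ⁻¹(7) = 5
σ(6) = 6 → σ⁻¹(6) = 6
σ(7) = 4 → σ⁻¹(4) = 7

σ⁻¹ = [3 4 2 7 1 6 5]


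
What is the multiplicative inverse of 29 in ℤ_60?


Use the extended Euclidean algorithm to write 1 = 29·s + 60·t; then s mod 60 is the inverse.
Euclidean algorithm:
  29 = 0·60 + 29
  60 = 2·29 + 2
  29 = 14·2 + 1
  2 = 2·1 + 0
gcd(29,60) = 1
Back-substitution gives: 29·(29) + 60·(-14) = 1
So 29⁻¹ ≡ 29 ≡ 29 (mod 60)
Check: 29 × 29 = 841 ≡ 1 (mod 60) ✓

29⁻¹ ≡ 29 (mod 60)


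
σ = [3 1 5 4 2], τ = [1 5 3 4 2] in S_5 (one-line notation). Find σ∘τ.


σ∘τ: apply τ first, then σ
1 →τ 1 →σ 3
2 →τ 5 →σ 2
3 →τ 3 →σ 5
4 →τ 4 →σ 4
5 →τ 2 →σ 1

σ∘τ = [3 2 5 4 1]


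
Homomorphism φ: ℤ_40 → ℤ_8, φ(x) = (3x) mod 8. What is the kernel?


Kernel = preimage of identity
ker(φ) = {x ∈ ℤ_40 : 3x ≡ 0 (mod 8)}. Since 8 | 40, φ is well-defined. The kernel is the cyclic subgroup ⟨8⟩ of ℤ_40 (order 5), i.e. {0, 8, 16, 24, 32}

ker(φ) = {0, 8, 16, 24, 32}


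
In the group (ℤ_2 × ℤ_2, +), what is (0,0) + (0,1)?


Operation: componentwise addition mod (2, 2)
(0,0) + (0,1) = ((a₁+b₁) mod 2, (a₂+b₂) mod 2) with a = (0,0), b = (0,1)

(0,0) + (0,1) = (0,1)


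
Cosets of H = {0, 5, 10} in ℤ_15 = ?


H = {0, 5, 10}, |H| = 3
Number of cosets = |G|/|H| = 15/3 = 5
0 + H = {0, 5, 10}
1 + H = {1, 6, 11}
2 + H = {2, 7, 12}
3 + H = {3, 8, 13}
4 + H = {4, 9, 14}

Cosets: 0+H={0,5,10}; 1+H={1,6,11}; 2+H={2,7,12}; 3+H={3,8,13}; 4+H={4,9,14}


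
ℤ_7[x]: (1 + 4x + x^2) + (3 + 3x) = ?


Add coefficients mod 7:
x^0: 1 + 3 = 4 (mod 7)
x^1: 4 + 3 = 0 (mod 7)
x^2: 1 + 0 = 1 (mod 7)
Result: 4 + x^2

f + g = 4 + x^2


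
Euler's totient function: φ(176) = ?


Factor n: 176 = 2^4 × 11
φ(n) = n · ∏(1 - 1/p) over distinct primes p | n
φ(176) = 176 · (1 - 1/2) · (1 - 1/11) = 80

φ(176) = 80


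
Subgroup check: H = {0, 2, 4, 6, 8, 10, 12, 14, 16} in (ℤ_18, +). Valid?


Subgroup test for H = {0, 2, 4, 6, 8, 10, 12, 14, 16} in (ℤ_18, +):
(1) 0 ∈ H? Yes
(2) Closure: for all a,b ∈ H, (a+b) mod 18 ∈ H? Yes
(3) Inverses: for all a ∈ H, -a mod 18 ∈ H? Yes

Yes, H is a subgroup of ℤ_18


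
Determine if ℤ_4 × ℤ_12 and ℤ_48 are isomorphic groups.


Comparing ℤ_4 × ℤ_12 and ℤ_48:
gcd(4,12) = 4 ≠ 1. Max element order in ℤ_4×ℤ_12 is lcm(4,12) = 12 < 48, so it has no element of order 48

No, ℤ_4 × ℤ_12 ≇ ℤ_48


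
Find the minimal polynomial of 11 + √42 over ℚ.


Let α = 11 + √42. Then α - 11 = √42, so (α - 11)² = 42, giving α² - 22α + 79 = 0. Degree 2 and α ∉ ℚ, so this is the minimal polynomial.

Minimal polynomial: x² - 22x + 79


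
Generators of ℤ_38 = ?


g generates ℤ_n iff gcd(g,n) = 1
Prime factors of 38: 2, 19
Generators are g ∈ {1,...,37} not divisible by any of these primes.
Generators: {1, 3, 5, 7, 9, 11, 13, 15, 17, 21, 23, 25, 27, 29, 31, 33, 35, 37}
Number of generators = φ(38) = 18

Generators of ℤ_38 = {1, 3, 5, 7, 9, 11, 13, 15, 17, 21, 23, 25, 27, 29, 31, 33, 35, 37}


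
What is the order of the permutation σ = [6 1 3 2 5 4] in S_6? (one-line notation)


Cycle decomposition: (1 6 4 2)
Cycle lengths: 4
Order = lcm(4) = 4

ord(σ) = 4


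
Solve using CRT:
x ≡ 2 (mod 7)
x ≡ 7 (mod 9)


m₁ = 7, m₂ = 9, gcd = 1, so CRT applies. M = m₁·m₂ = 63
Let M₁ = M/m₁ = 9, M₂ = M/m₂ = 7
Find y₁ ≡ M₁⁻¹ (mod m₁): 9⁻¹ ≡ 4 (mod 7)
Find y₂ ≡ M₂⁻¹ (mod m₂): 7⁻¹ ≡ 4 (mod 9)
x = a₁·M₁·y₁ + a₂·M₂·y₂ = 2·9·4 + 7·7·4 = 268
Reduce mod 63: x ≡ 16
Check: 16 mod 7 = 2 ✓, 16 mod 9 = 7 ✓

x ≡ 16 (mod 63)


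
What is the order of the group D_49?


|D_n| = 2n (n rotations and n reflections)
|D_49| = 2×49 = 98

|D_49| = 98


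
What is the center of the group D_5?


Z(G) = {g ∈ G | gx = xg for all x ∈ G}
For odd n, Z(D_n) = {e}: no nontrivial rotation commutes with all reflections

Z(D_5) = {e}


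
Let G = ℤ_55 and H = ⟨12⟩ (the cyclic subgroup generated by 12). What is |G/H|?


|⟨12⟩| = n / gcd(12, 55) = 55 / 1 = 55
H is normal (ℤ_55 is abelian).
|G/H| = |G| / |H| = 55 / 55 = 1

|G/H| = 1


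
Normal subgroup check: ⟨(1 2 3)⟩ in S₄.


H = ⟨(1 2 3)⟩ in S₄
(1 4)(1 2 3)(1 4)⁻¹ = (4 2 3) ∉ ⟨(1 2 3)⟩

No, not a normal subgroup


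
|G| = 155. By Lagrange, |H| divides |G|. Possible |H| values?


Lagrange's theorem: |H| divides |G|
|G| = 155
Divisors of 155: 1, 5, 31, 155

Possible subgroup orders: {1, 5, 31, 155}


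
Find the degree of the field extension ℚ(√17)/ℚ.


√17 has minimal polynomial x² - 17 (irreducible over ℚ since 17 is squarefree)

[ℚ(√17)/ℚ] = 2


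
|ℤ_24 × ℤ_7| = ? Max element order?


|ℤ_24 × ℤ_7| = 24 × 7 = 168
Max element order = lcm(24,7) = 168
Cyclic? Yes (gcd=1)

|ℤ_24×ℤ_7| = 168, max element order = 168


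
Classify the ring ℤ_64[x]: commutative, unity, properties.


ℤ_64 has zero divisors (2·32 ≡ 0), and these lift to constant zero divisors in ℤ_64[x]; so not an integral domain
Commutative: Yes
Integral domain: No
Has unity: Yes

ℤ_64[x]: Commutative=Yes, Unity=Yes


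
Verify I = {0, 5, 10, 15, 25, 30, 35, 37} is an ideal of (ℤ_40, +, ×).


Check ideal conditions for I = {0, 5, 10, 15, 25, 30, 35, 37} in ℤ_40:
(1) I is an additive subgroup? No
(2) For r ∈ ℤ_40 and a ∈ I: r·a ∈ I? No  [counterexample: r=2, a=10, r·a mod 40 = 20 ∉ I]

No, I is not an ideal of ℤ_40


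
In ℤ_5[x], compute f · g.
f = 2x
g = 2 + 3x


Expand and collect like terms; reduce coefficients mod 5:
x^0: 0·2 = 0 ≡ 0 (mod 5)
x^1: 0·3 + 2·2 = 4 ≡ 4 (mod 5)
x^2: 2·3 = 6 ≡ 1 (mod 5)
Result: 4x + x^2

f · g = 4x + x^2


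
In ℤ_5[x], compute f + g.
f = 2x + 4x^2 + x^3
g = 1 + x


Add coefficients mod 5:
x^0: 0 + 1 = 1 (mod 5)
x^1: 2 + 1 = 3 (mod 5)
x^2: 4 + 0 = 4 (mod 5)
x^3: 1 + 0 = 1 (mod 5)
Result: 1 + 3x + 4x^2 + x^3

f + g = 1 + 3x + 4x^2 + x^3


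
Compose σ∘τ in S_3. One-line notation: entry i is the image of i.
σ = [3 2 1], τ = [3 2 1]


σ∘τ: apply τ first, then σ
1 →τ 3 →σ 1
2 →τ 2 →σ 2
3 →τ 1 →σ 3

σ∘τ = [1 2 3]


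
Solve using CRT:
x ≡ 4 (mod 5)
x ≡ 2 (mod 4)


m₁ = 5, m₂ = 4, gcd = 1, so CRT applies. M = m₁·m₂ = 20
Let M₁ = M/m₁ = 4, M₂ = M/m₂ = 5
Find y₁ ≡ M₁⁻¹ (mod m₁): 4⁻¹ ≡ 4 (mod 5)
Find y₂ ≡ M₂⁻¹ (mod m₂): 5⁻¹ ≡ 1 (mod 4)
x = a₁·M₁·y₁ + a₂·M₂·y₂ = 4·4·4 + 2·5·1 = 74
Reduce mod 20: x ≡ 14
Check: 14 mod 5 = 4 ✓, 14 mod 4 = 2 ✓

x ≡ 14 (mod 20)


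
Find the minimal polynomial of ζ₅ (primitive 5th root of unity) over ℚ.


ζ₅ is a root of Φ₅(x) = x⁴ + x³ + x² + x + 1, irreducible over ℚ

Minimal polynomial: x⁴ + x³ + x² + x + 1


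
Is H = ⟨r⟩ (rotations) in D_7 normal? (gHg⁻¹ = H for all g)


H = ⟨r⟩ (rotations) in D_7
The rotation subgroup ⟨r⟩ has index 2 in D_7, so it is normal

Yes, normal subgroup


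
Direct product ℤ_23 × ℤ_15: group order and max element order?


|ℤ_23 × ℤ_15| = 23 × 15 = 345
Max element order = lcm(23,15) = 345
Cyclic? Yes (gcd=1)

|ℤ_23×ℤ_15| = 345, max element order = 345


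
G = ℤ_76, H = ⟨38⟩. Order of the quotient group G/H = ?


|⟨38⟩| = n / gcd(38, 76) = 76 / 38 = 2
H is normal (ℤ_76 is abelian).
|G/H| = |G| / |H| = 76 / 2 = 38

|G/H| = 38


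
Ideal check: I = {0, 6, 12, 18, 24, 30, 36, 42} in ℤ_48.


Check ideal conditions for I = {0, 6, 12, 18, 24, 30, 36, 42} in ℤ_48:
(1) I is an additive subgroup? Yes
(2) For r ∈ ℤ_48 and a ∈ I: r·a ∈ I? Yes

Yes, I is an ideal of ℤ_48


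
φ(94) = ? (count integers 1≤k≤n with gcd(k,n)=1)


Factor n: 94 = 2 × 47
φ(n) = n · ∏(1 - 1/p) over distinct primes p | n
φ(94) = 94 · (1 - 1/2) · (1 - 1/47) = 46

φ(94) = 46


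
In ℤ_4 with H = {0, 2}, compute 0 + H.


0 + H = {0 + h (mod 4) : h ∈ H}
0+0=0, 0+2=2

0 + H = {0, 2}


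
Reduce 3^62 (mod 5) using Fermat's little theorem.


Fermat's little theorem: if p is prime and gcd(a,p)=1, then a^(p-1) ≡ 1 (mod p)
p = 5 is prime, gcd(3,5) = 1
Reduce exponent: 62 mod 4 = 2
So 3^62 ≡ 3^2 (mod 5)
3^2 mod 5 = 4

3^62 ≡ 4 (mod 5)


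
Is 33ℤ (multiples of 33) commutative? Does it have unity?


33ℤ is a commutative ring under +,× but has no multiplicative identity (1 ∉ 33ℤ); it has no zero divisors, but without unity it is not an integral domain
Commutative: Yes
Integral domain: No
Has unity: No

33ℤ (multiples of 33): Commutative=Yes, Unity=No


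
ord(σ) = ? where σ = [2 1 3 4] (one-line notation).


Cycle decomposition: (1 2)
Cycle lengths: 2
Order = lcm(2) = 2

ord(σ) = 2


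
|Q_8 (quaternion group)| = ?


Q_8 = {±1, ±i, ±j, ±k}
|Q_8| = 8

|Q_8 (quaternion group)| = 8


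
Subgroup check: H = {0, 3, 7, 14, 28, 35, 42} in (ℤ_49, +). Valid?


Subgroup test for H = {0, 3, 7, 14, 28, 35, 42} in (ℤ_49, +):
(1) 0 ∈ H? Yes
(2) Closure: for all a,b ∈ H, (a+b) mod 49 ∈ H? No  [counterexample: 3 + 3 = 6 ∉ H]
(3) Inverses: for all a ∈ H, -a mod 49 ∈ H? No

No, H is not a subgroup of ℤ_49


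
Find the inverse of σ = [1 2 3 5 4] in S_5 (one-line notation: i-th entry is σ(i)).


To find σ⁻¹, swap domain and range:
σ(1) = 1 → σ⁻¹(1) = 1
σ(2) = 2 → σ⁻¹(2) = 2
σ(3) = 3 → σ⁻¹(3) = 3
σ(4) = 5 → σ⁻¹(5) = 4
σ(5) = 4 → σ⁻¹(4) = 5

σ⁻¹ = [1 2 3 5 4]


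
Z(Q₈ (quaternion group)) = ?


Z(G) = {g ∈ G | gx = xg for all x ∈ G}
In Q₈ = {±1, ±i, ±j, ±k}, only ±1 commute with every element

Z(Q₈ (quaternion group)) = {1, -1}


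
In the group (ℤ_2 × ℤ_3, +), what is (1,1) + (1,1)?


Operation: componentwise addition mod (2, 3)
(1,1) + (1,1) = ((a₁+b₁) mod 2, (a₂+b₂) mod 3) with a = (1,1), b = (1,1)

(1,1) + (1,1) = (0,2)


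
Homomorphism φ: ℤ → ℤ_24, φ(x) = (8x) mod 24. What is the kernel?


Kernel = preimage of identity
ker(φ) = {x ∈ ℤ : 8x ≡ 0 (mod 24)}. gcd(8,24) = 8, so 8x ≡ 0 (mod 24) ⟺ x ≡ 0 (mod 24/8 = 3). Hence ker(φ) = 3ℤ

ker(φ) = 3ℤ


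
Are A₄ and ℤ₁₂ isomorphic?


Comparing A₄ and ℤ₁₂:
A₄ is non-abelian, ℤ₁₂ is abelian

No, A₄ ≇ ℤ₁₂


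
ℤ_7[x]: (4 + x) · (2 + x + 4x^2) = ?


Expand and collect like terms; reduce coefficients mod 7:
x^0: 4·2 = 8 ≡ 1 (mod 7)
x^1: 4·1 + 1·2 = 6 ≡ 6 (mod 7)
x^2: 4·4 + 1·1 = 17 ≡ 3 (mod 7)
x^3: 1·4 = 4 ≡ 4 (mod 7)
Result: 1 + 6x + 3x^2 + 4x^3

f · g = 1 + 6x + 3x^2 + 4x^3


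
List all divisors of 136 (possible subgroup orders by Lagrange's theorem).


Lagrange's theorem: |H| divides |G|
|G| = 136
Divisors of 136: 1, 2, 4, 8, 17, 34, 68, 136

Possible subgroup orders: {1, 2, 4, 8, 17, 34, 68, 136}


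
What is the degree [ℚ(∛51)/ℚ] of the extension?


∛51 has minimal polynomial x³ - 51 (irreducible over ℚ since 51 is not a perfect cube)

[ℚ(∛51)/ℚ] = 3


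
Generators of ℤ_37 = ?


g generates ℤ_n iff gcd(g,n) = 1
Prime factors of 37: 37
Generators are g ∈ {1,...,36} not divisible by any of these primes.
Generators: {1, 2, 3, 4, 5, 6, 7, 8, 9, 10, 11, 12, 13, 14, 15, 16, 17, 18, 19, 20, 21, 22, 23, 24, 25, 26, 27, 28, 29, 30, 31, 32, 33, 34, 35, 36}
Number of generators = φ(37) = 36

Generators of ℤ_37 = {1, 2, 3, 4, 5, 6, 7, 8, 9, 10, 11, 12, 13, 14, 15, 16, 17, 18, 19, 20, 21, 22, 23, 24, 25, 26, 27, 28, 29, 30, 31, 32, 33, 34, 35, 36}


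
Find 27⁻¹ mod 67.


Use the extended Euclidean algorithm to write 1 = 27·s + 67·t; then s mod 67 is the inverse.
Euclidean algorithm:
  27 = 0·67 + 27
  67 = 2·27 + 13
  27 = 2·13 + 1
  13 = 13·1 + 0
gcd(27,67) = 1
Back-substitution gives: 27·(5) + 67·(-2) = 1
So 27⁻¹ ≡ 5 ≡ 5 (mod 67)
Check: 27 × 5 = 135 ≡ 1 (mod 67) ✓

27⁻¹ ≡ 5 (mod 67)


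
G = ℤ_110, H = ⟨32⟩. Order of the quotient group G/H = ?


|⟨32⟩| = n / gcd(32, 110) = 110 / 2 = 55
H is normal (ℤ_110 is abelian).
|G/H| = |G| / |H| = 110 / 55 = 2

|G/H| = 2


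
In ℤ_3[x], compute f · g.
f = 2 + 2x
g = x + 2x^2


Expand and collect like terms; reduce coefficients mod 3:
x^0: 2·0 = 0 ≡ 0 (mod 3)
x^1: 2·1 + 2·0 = 2 ≡ 2 (mod 3)
x^2: 2·2 + 2·1 = 6 ≡ 0 (mod 3)
x^3: 2·2 = 4 ≡ 1 (mod 3)
Result: 2x + x^3

f · g = 2x + x^3


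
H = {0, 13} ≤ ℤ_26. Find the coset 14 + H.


14 + H = {14 + h (mod 26) : h ∈ H}
14+0=14, 14+13=1
14 + H = {1, 14} = 1 + H

14 + H = {1, 14}


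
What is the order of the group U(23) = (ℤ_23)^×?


U(n) is the group of units mod n; |U(n)| = φ(n)
|U(23)| = φ(23) = 22

|U(23) = (ℤ_23)^×| = 22


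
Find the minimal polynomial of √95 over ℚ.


√95 satisfies x² - 95 = 0, irreducible over ℚ since 95 is squarefree

Minimal polynomial: x² - 95


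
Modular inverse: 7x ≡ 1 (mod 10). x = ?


Use the extended Euclidean algorithm to write 1 = 7·s + 10·t; then s mod 10 is the inverse.
Euclidean algorithm:
  7 = 0·10 + 7
  10 = 1·7 + 3
  7 = 2·3 + 1
  3 = 3·1 + 0
gcd(7,10) = 1
Back-substitution gives: 7·(3) + 10·(-2) = 1
So 7⁻¹ ≡ 3 ≡ 3 (mod 10)
Check: 7 × 3 = 21 ≡ 1 (mod 10) ✓

7⁻¹ ≡ 3 (mod 10)


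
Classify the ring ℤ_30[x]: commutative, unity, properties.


ℤ_30 has zero divisors (2·15 ≡ 0), and these lift to constant zero divisors in ℤ_30[x]; so not an integral domain
Commutative: Yes
Integral domain: No
Has unity: Yes

ℤ_30[x]: Commutative=Yes, Unity=Yes


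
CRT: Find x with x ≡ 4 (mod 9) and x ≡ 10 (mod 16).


m₁ = 9, m₂ = 16, gcd = 1, so CRT applies. M = m₁·m₂ = 144
Let M₁ = M/m₁ = 16, M₂ = M/m₂ = 9
Find y₁ ≡ M₁⁻¹ (mod m₁): 16⁻¹ ≡ 4 (mod 9)
Find y₂ ≡ M₂⁻¹ (mod m₂): 9⁻¹ ≡ 9 (mod 16)
x = a₁·M₁·y₁ + a₂·M₂·y₂ = 4·16·4 + 10·9·9 = 1066
Reduce mod 144: x ≡ 58
Check: 58 mod 9 = 4 ✓, 58 mod 16 = 10 ✓

x ≡ 58 (mod 144)


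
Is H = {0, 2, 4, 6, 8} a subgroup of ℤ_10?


Subgroup test for H = {0, 2, 4, 6, 8} in (ℤ_10, +):
(1) 0 ∈ H? Yes
(2) Closure: for all a,b ∈ H, (a+b) mod 10 ∈ H? Yes
(3) Inverses: for all a ∈ H, -a mod 10 ∈ H? Yes

Yes, H is a subgroup of ℤ_10


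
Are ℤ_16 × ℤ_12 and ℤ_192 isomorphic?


Comparing ℤ_16 × ℤ_12 and ℤ_192:
gcd(16,12) = 4 ≠ 1. Max element order in ℤ_16×ℤ_12 is lcm(16,12) = 48 < 192, so it has no element of order 192

No, ℤ_16 × ℤ_12 ≇ ℤ_192


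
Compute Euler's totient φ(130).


Factor n: 130 = 2 × 5 × 13
φ(n) = n · ∏(1 - 1/p) over distinct primes p | n
φ(130) = 130 · (1 - 1/2) · (1 - 1/5) · (1 - 1/13) = 48

φ(130) = 48


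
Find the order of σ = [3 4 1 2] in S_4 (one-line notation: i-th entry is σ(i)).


Cycle decomposition: (1 3) (2 4)
Cycle lengths: 2, 2
Order = lcm(2, 2) = 2

ord(σ) = 2


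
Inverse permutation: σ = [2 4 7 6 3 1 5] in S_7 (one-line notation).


To find σ⁻¹, swap domain and range:
σ(1) = 2 → σ⁻¹(2) = 1
σ(2) = 4 → σ⁻¹(4) = 2
σ(3) = 7 → σ⁻¹(7) = 3
σ(4) = 6 → σ⁻¹(6) = 4
σ(5) = 3 → σ⁻¹(3) = 5
σ(6) = 1 → σ⁻¹(1) = 6
σ(7) = 5 → σ⁻¹(5) = 7

σ⁻¹ = [6 1 5 2 7 4 3]


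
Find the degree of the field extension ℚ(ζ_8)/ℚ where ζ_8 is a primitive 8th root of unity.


[ℚ(ζ_n):ℚ] = deg Φ_n(x) = φ(n). Here φ(8) = 4

[ℚ(ζ_8)/ℚ where ζ_8 is a primitive 8th root of unity] = 4


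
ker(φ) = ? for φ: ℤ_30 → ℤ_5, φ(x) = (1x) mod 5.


Kernel = preimage of identity
ker(φ) = {x ∈ ℤ_30 : 1x ≡ 0 (mod 5)}. Since 5 | 30, φ is well-defined. The kernel is the cyclic subgroup ⟨5⟩ of ℤ_30 (order 6), i.e. {0, 5, 10, 15, 20, 25}

ker(φ) = {0, 5, 10, 15, 20, 25}


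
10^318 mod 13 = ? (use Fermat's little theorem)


Fermat's little theorem: if p is prime and gcd(a,p)=1, then a^(p-1) ≡ 1 (mod p)
p = 13 is prime, gcd(10,13) = 1
Reduce exponent: 318 mod 12 = 6
So 10^318 ≡ 10^6 (mod 13)
10^6 mod 13 = 1

10^318 ≡ 1 (mod 13)


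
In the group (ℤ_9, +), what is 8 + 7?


Operation: addition mod 9
8 + 7 = (a + b) mod 9 with a = 8, b = 7

8 + 7 = 6


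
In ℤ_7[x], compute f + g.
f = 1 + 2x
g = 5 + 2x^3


Add coefficients mod 7:
x^0: 1 + 5 = 6 (mod 7)
x^1: 2 + 0 = 2 (mod 7)
x^2: 0 + 0 = 0 (mod 7)
x^3: 0 + 2 = 2 (mod 7)
Result: 6 + 2x + 2x^3

f + g = 6 + 2x + 2x^3


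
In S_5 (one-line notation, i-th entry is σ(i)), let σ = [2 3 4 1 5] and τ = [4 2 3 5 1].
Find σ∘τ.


σ∘τ: apply τ first, then σ
1 →τ 4 →σ 1
2 →τ 2 →σ 3
3 →τ 3 →σ 4
4 →τ 5 →σ 5
5 →τ 1 →σ 2

σ∘τ = [1 3 4 5 2]


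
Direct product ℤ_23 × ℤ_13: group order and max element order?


|ℤ_23 × ℤ_13| = 23 × 13 = 299
Max element order = lcm(23,13) = 299
Cyclic? Yes (gcd=1)

|ℤ_23×ℤ_13| = 299, max element order = 299


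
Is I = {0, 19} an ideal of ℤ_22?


Check ideal conditions for I = {0, 19} in ℤ_22:
(1) I is an additive subgroup? No
(2) For r ∈ ℤ_22 and a ∈ I: r·a ∈ I? No  [counterexample: r=2, a=19, r·a mod 22 = 16 ∉ I]

No, I is not an ideal of ℤ_22


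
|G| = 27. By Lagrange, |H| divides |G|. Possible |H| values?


Lagrange's theorem: |H| divides |G|
|G| = 27
Divisors of 27: 1, 3, 9, 27

Possible subgroup orders: {1, 3, 9, 27}


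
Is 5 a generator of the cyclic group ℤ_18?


g generates ℤ_n iff gcd(g, n) = 1
gcd(5, 18) = 1
Since gcd = 1, 5 is a generator.

Yes, 5 generates ℤ_18


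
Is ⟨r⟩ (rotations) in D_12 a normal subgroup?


H = ⟨r⟩ (rotations) in D_12
The rotation subgroup ⟨r⟩ has index 2 in D_12, so it is normal

Yes, normal subgroup


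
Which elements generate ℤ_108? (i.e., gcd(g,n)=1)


g generates ℤ_n iff gcd(g,n) = 1
Prime factors of 108: 2, 3
Generators are g ∈ {1,...,107} not divisible by any of these primes.
Generators: {1, 5, 7, 11, 13, 17, 19, 23, 25, 29, 31, 35, 37, 41, 43, 47, 49, 53, 55, 59, 61, 65, 67, 71, 73, 77, 79, 83, 85, 89, 91, 95, 97, 101, 103, 107}
Number of generators = φ(108) = 36

Generators of ℤ_108 = {1, 5, 7, 11, 13, 17, 19, 23, 25, 29, 31, 35, 37, 41, 43, 47, 49, 53, 55, 59, 61, 65, 67, 71, 73, 77, 79, 83, 85, 89, 91, 95, 97, 101, 103, 107}


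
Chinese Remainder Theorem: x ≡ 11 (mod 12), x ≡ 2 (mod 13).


m₁ = 12, m₂ = 13, gcd = 1, so CRT applies. M = m₁·m₂ = 156
Let M₁ = M/m₁ = 13, M₂ = M/m₂ = 12
Find y₁ ≡ M₁⁻¹ (mod m₁): 13⁻¹ ≡ 1 (mod 12)
Find y₂ ≡ M₂⁻¹ (mod m₂): 12⁻¹ ≡ 12 (mod 13)
x = a₁·M₁·y₁ + a₂·M₂·y₂ = 11·13·1 + 2·12·12 = 431
Reduce mod 156: x ≡ 119
Check: 119 mod 12 = 11 ✓, 119 mod 13 = 2 ✓

x ≡ 119 (mod 156)


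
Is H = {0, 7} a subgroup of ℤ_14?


Subgroup test for H = {0, 7} in (ℤ_14, +):
(1) 0 ∈ H? Yes
(2) Closure: for all a,b ∈ H, (a+b) mod 14 ∈ H? Yes
(3) Inverses: for all a ∈ H, -a mod 14 ∈ H? Yes

Yes, H is a subgroup of ℤ_14


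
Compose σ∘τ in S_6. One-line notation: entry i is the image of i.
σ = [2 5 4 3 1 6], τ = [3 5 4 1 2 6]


σ∘τ: apply τ first, then σ
1 →τ 3 →σ 4
2 →τ 5 →σ 1
3 →τ 4 →σ 3
4 →τ 1 →σ 2
5 →τ 2 →σ 5
6 →τ 6 →σ 6

σ∘τ = [4 1 3 2 5 6]


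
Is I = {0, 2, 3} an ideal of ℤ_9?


Check ideal conditions for I = {0, 2, 3} in ℤ_9:
(1) I is an additive subgroup? No
(2) For r ∈ ℤ_9 and a ∈ I: r·a ∈ I? No  [counterexample: r=2, a=2, r·a mod 9 = 4 ∉ I]

No, I is not an ideal of ℤ_9


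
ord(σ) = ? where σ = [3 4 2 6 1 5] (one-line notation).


Cycle decomposition: (1 3 2 4 6 5)
Cycle lengths: 6
Order = lcm(6) = 6

ord(σ) = 6


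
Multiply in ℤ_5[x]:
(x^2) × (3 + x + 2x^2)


Expand and collect like terms; reduce coefficients mod 5:
x^0: 0·3 = 0 ≡ 0 (mod 5)
x^1: 0·1 + 0·3 = 0 ≡ 0 (mod 5)
x^2: 0·2 + 0·1 + 1·3 = 3 ≡ 3 (mod 5)
x^3: 0·2 + 1·1 = 1 ≡ 1 (mod 5)
x^4: 1·2 = 2 ≡ 2 (mod 5)
Result: 3x^2 + x^3 + 2x^4

f · g = 3x^2 + x^3 + 2x^4


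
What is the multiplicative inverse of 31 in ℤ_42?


Use the extended Euclidean algorithm to write 1 = 31·s + 42·t; then s mod 42 is the inverse.
Euclidean algorithm:
  31 = 0·42 + 31
  42 = 1·31 + 11
  31 = 2·11 + 9
  11 = 1·9 + 2
  9 = 4·2 + 1
  2 = 2·1 + 0
gcd(31,42) = 1
Back-substitution gives: 31·(19) + 42·(-14) = 1
So 31⁻¹ ≡ 19 ≡ 19 (mod 42)
Check: 31 × 19 = 589 ≡ 1 (mod 42) ✓

31⁻¹ ≡ 19 (mod 42)


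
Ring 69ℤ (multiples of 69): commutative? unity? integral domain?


69ℤ is a commutative ring under +,× but has no multiplicative identity (1 ∉ 69ℤ); it has no zero divisors, but without unity it is not an integral domain
Commutative: Yes
Integral domain: No
Has unity: No

69ℤ (multiples of 69): Commutative=Yes, Unity=No


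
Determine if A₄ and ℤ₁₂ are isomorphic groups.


Comparing A₄ and ℤ₁₂:
A₄ is non-abelian, ℤ₁₂ is abelian

No, A₄ ≇ ℤ₁₂


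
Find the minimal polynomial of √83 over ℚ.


√83 satisfies x² - 83 = 0, irreducible over ℚ since 83 is squarefree

Minimal polynomial: x² - 83


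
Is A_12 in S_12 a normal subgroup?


H = A_12 in S_12
A_12 has index 2 in S_12, and every subgroup of index 2 is normal

Yes, normal subgroup


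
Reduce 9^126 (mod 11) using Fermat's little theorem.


Fermat's little theorem: if p is prime and gcd(a,p)=1, then a^(p-1) ≡ 1 (mod p)
p = 11 is prime, gcd(9,11) = 1
Reduce exponent: 126 mod 10 = 6
So 9^126 ≡ 9^6 (mod 11)
9^6 mod 11 = 9

9^126 ≡ 9 (mod 11)


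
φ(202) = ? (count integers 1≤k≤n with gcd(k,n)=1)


Factor n: 202 = 2 × 101
φ(n) = n · ∏(1 - 1/p) over distinct primes p | n
φ(202) = 202 · (1 - 1/2) · (1 - 1/101) = 100

φ(202) = 100


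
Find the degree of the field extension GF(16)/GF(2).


GF(16) = GF(2^4), so the extension degree is 4

[GF(16)/GF(2)] = 4


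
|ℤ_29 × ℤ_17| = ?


|A × B| = |A| · |B|
|ℤ_29 × ℤ_17| = 29 × 17 = 493

|ℤ_29 × ℤ_17| = 493


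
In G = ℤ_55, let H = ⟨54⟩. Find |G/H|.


|⟨54⟩| = n / gcd(54, 55) = 55 / 1 = 55
H is normal (ℤ_55 is abelian).
|G/H| = |G| / |H| = 55 / 55 = 1

|G/H| = 1


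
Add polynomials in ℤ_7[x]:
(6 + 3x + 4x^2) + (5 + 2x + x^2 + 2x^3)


Add coefficients mod 7:
x^0: 6 + 5 = 4 (mod 7)
x^1: 3 + 2 = 5 (mod 7)
x^2: 4 + 1 = 5 (mod 7)
x^3: 0 + 2 = 2 (mod 7)
Result: 4 + 5x + 5x^2 + 2x^3

f + g = 4 + 5x + 5x^2 + 2x^3


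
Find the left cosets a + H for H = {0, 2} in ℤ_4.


H = {0, 2}, |H| = 2
Number of cosets = |G|/|H| = 4/2 = 2
0 + H = {0, 2}
1 + H = {1, 3}

Cosets: 0+H={0,2}; 1+H={1,3}


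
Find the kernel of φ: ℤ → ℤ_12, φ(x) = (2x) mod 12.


Kernel = preimage of identity
ker(φ) = {x ∈ ℤ : 2x ≡ 0 (mod 12)}. gcd(2,12) = 2, so 2x ≡ 0 (mod 12) ⟺ x ≡ 0 (mod 12/2 = 6). Hence ker(φ) = 6ℤ

ker(φ) = 6ℤ


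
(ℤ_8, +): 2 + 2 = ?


Operation: addition mod 8
2 + 2 = (a + b) mod 8 with a = 2, b = 2

2 + 2 = 4


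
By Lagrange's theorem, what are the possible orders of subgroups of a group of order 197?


Lagrange's theorem: |H| divides |G|
|G| = 197
Divisors of 197: 1, 197

Possible subgroup orders: {1, 197}


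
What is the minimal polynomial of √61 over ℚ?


√61 satisfies x² - 61 = 0, irreducible over ℚ since 61 is squarefree

Minimal polynomial: x² - 61


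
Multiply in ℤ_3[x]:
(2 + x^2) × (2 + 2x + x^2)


Expand and collect like terms; reduce coefficients mod 3:
x^0: 2·2 = 4 ≡ 1 (mod 3)
x^1: 2·2 + 0·2 = 4 ≡ 1 (mod 3)
x^2: 2·1 + 0·2 + 1·2 = 4 ≡ 1 (mod 3)
x^3: 0·1 + 1·2 = 2 ≡ 2 (mod 3)
x^4: 1·1 = 1 ≡ 1 (mod 3)
Result: 1 + x + x^2 + 2x^3 + x^4

f · g = 1 + x + x^2 + 2x^3 + x^4


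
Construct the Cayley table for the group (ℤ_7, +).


Elements: {0, 1, 2, 3, 4, 5, 6}
Operation: addition mod 7
Entry (a, b) = (a + b) mod 7

Cayley table:
  | 0 | 1 | 2 | 3 | 4 | 5 | 6
0 | 0 | 1 | 2 | 3 | 4 | 5 | 6
1 | 1 | 2 | 3 | 4 | 5 | 6 | 0
2 | 2 | 3 | 4 | 5 | 6 | 0 | 1
3 | 3 | 4 | 5 | 6 | 0 | 1 | 2
4 | 4 | 5 | 6 | 0 | 1 | 2 | 3
5 | 5 | 6 | 0 | 1 | 2 | 3 | 4
6 | 6 | 0 | 1 | 2 | 3 | 4 | 5


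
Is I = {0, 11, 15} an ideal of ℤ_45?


Check ideal conditions for I = {0, 11, 15} in ℤ_45:
(1) I is an additive subgroup? No
(2) For r ∈ ℤ_45 and a ∈ I: r·a ∈ I? No  [counterexample: r=2, a=11, r·a mod 45 = 22 ∉ I]

No, I is not an ideal of ℤ_45


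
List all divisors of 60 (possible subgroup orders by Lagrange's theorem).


Lagrange's theorem: |H| divides |G|
|G| = 60
Divisors of 60: 1, 2, 3, 4, 5, 6, 10, 12, 15, 20, 30, 60

Possible subgroup orders: {1, 2, 3, 4, 5, 6, 10, 12, 15, 20, 30, 60}


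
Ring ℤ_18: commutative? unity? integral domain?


ℤ_18 is a commutative ring with unity 1; 18 = 2×9 is composite, so 2·9 ≡ 0 gives zero divisors (not an integral domain)
Commutative: Yes
Integral domain: No
Has unity: Yes

ℤ_18: Commutative=Yes, Unity=Yes


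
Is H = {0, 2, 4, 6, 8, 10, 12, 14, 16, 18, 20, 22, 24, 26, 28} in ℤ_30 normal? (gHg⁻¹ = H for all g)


H = {0, 2, 4, 6, 8, 10, 12, 14, 16, 18, 20, 22, 24, 26, 28} in ℤ_30
ℤ_30 is abelian; every subgroup of an abelian group is normal

Yes, normal subgroup


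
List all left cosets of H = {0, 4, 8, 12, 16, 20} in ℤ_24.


H = {0, 4, 8, 12, 16, 20}, |H| = 6
Number of cosets = |G|/|H| = 24/6 = 4
0 + H = {0, 4, 8, 12, 16, 20}
1 + H = {1, 5, 9, 13, 17, 21}
2 + H = {2, 6, 10, 14, 18, 22}
3 + H = {3, 7, 11, 15, 19, 23}

Cosets: 0+H={0,4,8,12,16,20}; 1+H={1,5,9,13,17,21}; 2+H={2,6,10,14,18,22}; 3+H={3,7,11,15,19,23}


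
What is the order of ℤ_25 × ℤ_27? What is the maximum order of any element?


|ℤ_25 × ℤ_27| = 25 × 27 = 675
Max element order = lcm(25,27) = 675
Cyclic? Yes (gcd=1)

|ℤ_25×ℤ_27| = 675, max element order = 675


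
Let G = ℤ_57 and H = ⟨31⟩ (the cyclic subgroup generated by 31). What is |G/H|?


|⟨31⟩| = n / gcd(31, 57) = 57 / 1 = 57
H is normal (ℤ_57 is abelian).
|G/H| = |G| / |H| = 57 / 57 = 1

|G/H| = 1


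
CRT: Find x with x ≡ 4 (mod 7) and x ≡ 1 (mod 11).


m₁ = 7, m₂ = 11, gcd = 1, so CRT applies. M = m₁·m₂ = 77
Let M₁ = M/m₁ = 11, M₂ = M/m₂ = 7
Find y₁ ≡ M₁⁻¹ (mod m₁): 11⁻¹ ≡ 2 (mod 7)
Find y₂ ≡ M₂⁻¹ (mod m₂): 7⁻¹ ≡ 8 (mod 11)
x = a₁·M₁·y₁ + a₂·M₂·y₂ = 4·11·2 + 1·7·8 = 144
Reduce mod 77: x ≡ 67
Check: 67 mod 7 = 4 ✓, 67 mod 11 = 1 ✓

x ≡ 67 (mod 77)


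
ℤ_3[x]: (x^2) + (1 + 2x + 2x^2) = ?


Add coefficients mod 3:
x^0: 0 + 1 = 1 (mod 3)
x^1: 0 + 2 = 2 (mod 3)
x^2: 1 + 2 = 0 (mod 3)
Result: 1 + 2x

f + g = 1 + 2x


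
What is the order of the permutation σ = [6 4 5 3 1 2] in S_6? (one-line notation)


Cycle decomposition: (1 6 2 4 3 5)
Cycle lengths: 6
Order = lcm(6) = 6

ord(σ) = 6


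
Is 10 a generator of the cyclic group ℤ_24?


g generates ℤ_n iff gcd(g, n) = 1
gcd(10, 24) = 2
Since gcd = 2 ≠ 1, ⟨10⟩ has order 12 < 24, so 10 is not a generator.

No, 10 does not generate ℤ_24


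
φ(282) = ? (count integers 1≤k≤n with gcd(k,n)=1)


Factor n: 282 = 2 × 3 × 47
φ(n) = n · ∏(1 - 1/p) over distinct primes p | n
φ(282) = 282 · (1 - 1/2) · (1 - 1/3) · (1 - 1/47) = 92

φ(282) = 92


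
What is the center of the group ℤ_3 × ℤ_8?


Z(G) = {g ∈ G | gx = xg for all x ∈ G}
Direct product of abelian groups is abelian, so Z(G) = G

Z(ℤ_3 × ℤ_8) = ℤ_3 × ℤ_8


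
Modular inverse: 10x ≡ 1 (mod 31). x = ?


Use the extended Euclidean algorithm to write 1 = 10·s + 31·t; then s mod 31 is the inverse.
Euclidean algorithm:
  10 = 0·31 + 10
  31 = 3·10 + 1
  10 = 10·1 + 0
gcd(10,31) = 1
Back-substitution gives: 10·(-3) + 31·(1) = 1
So 10⁻¹ ≡ -3 ≡ 28 (mod 31)
Check: 10 × 28 = 280 ≡ 1 (mod 31) ✓

10⁻¹ ≡ 28 (mod 31)


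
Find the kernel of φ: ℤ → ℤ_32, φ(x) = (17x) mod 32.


Kernel = preimage of identity
ker(φ) = {x ∈ ℤ : 17x ≡ 0 (mod 32)}. gcd(17,32) = 1, so 17x ≡ 0 (mod 32) ⟺ x ≡ 0 (mod 32/1 = 32). Hence ker(φ) = 32ℤ

ker(φ) = 32ℤ


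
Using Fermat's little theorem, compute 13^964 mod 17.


Fermat's little theorem: if p is prime and gcd(a,p)=1, then a^(p-1) ≡ 1 (mod p)
p = 17 is prime, gcd(13,17) = 1
Reduce exponent: 964 mod 16 = 4
So 13^964 ≡ 13^4 (mod 17)
13^4 mod 17 = 1

13^964 ≡ 1 (mod 17)


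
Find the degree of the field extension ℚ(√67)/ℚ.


√67 has minimal polynomial x² - 67 (irreducible over ℚ since 67 is squarefree)

[ℚ(√67)/ℚ] = 2


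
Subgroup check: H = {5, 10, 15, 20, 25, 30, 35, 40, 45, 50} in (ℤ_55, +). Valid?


Subgroup test for H = {5, 10, 15, 20, 25, 30, 35, 40, 45, 50} in (ℤ_55, +):
(1) 0 ∈ H? No
(2) Closure: for all a,b ∈ H, (a+b) mod 55 ∈ H? No  [counterexample: 5 + 50 = 0 ∉ H]
(3) Inverses: for all a ∈ H, -a mod 55 ∈ H? Yes

No, H is not a subgroup of ℤ_55


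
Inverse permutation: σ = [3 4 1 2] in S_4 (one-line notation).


To find σ⁻¹, swap domain and range:
σ(1) = 3 → σ⁻¹(3) = 1
σ(2) = 4 → σ⁻¹(4) = 2
σ(3) = 1 → σ⁻¹(1) = 3
σ(4) = 2 → σ⁻¹(2) = 4

σ⁻¹ = [3 4 1 2]


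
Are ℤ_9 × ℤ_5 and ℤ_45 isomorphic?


Comparing ℤ_9 × ℤ_5 and ℤ_45:
gcd(9,5) = 1, so ℤ_9 × ℤ_5 ≅ ℤ_45 (CRT)

Yes, ℤ_9 × ℤ_5 ≅ ℤ_45


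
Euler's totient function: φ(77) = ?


Factor n: 77 = 7 × 11
φ(n) = n · ∏(1 - 1/p) over distinct primes p | n
φ(77) = 77 · (1 - 1/7) · (1 - 1/11) = 60

φ(77) = 60
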